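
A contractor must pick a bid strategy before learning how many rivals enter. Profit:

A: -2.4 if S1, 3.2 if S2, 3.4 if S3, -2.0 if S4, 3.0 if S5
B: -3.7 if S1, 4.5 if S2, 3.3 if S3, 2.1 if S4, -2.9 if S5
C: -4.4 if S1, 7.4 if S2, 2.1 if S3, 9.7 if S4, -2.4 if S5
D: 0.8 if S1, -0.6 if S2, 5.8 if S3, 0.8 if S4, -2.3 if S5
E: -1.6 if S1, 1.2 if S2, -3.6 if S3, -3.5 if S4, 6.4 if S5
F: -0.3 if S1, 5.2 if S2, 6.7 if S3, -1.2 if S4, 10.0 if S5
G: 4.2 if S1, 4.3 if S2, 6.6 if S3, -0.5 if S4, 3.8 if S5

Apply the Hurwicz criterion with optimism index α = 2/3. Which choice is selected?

A: 2/3·3.4 + 1/3·(-2.4) = 22/15
B: 2/3·4.5 + 1/3·(-3.7) = 53/30
C: 2/3·9.7 + 1/3·(-4.4) = 5
D: 2/3·5.8 + 1/3·(-2.3) = 3.1
E: 2/3·6.4 + 1/3·(-3.6) = 46/15
F: 2/3·10.0 + 1/3·(-1.2) = 94/15
G: 2/3·6.6 + 1/3·(-0.5) = 127/30
Highest Hurwicz score = 94/15 → F.

F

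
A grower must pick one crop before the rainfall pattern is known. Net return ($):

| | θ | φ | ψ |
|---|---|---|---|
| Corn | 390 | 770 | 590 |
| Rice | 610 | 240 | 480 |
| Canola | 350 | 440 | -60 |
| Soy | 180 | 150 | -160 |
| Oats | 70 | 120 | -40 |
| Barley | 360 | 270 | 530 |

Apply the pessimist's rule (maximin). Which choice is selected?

Corn

Row minima: Corn=390, Rice=240, Canola=-60, Soy=-160, Oats=-40, Barley=270
Best worst-case = 390 → Corn.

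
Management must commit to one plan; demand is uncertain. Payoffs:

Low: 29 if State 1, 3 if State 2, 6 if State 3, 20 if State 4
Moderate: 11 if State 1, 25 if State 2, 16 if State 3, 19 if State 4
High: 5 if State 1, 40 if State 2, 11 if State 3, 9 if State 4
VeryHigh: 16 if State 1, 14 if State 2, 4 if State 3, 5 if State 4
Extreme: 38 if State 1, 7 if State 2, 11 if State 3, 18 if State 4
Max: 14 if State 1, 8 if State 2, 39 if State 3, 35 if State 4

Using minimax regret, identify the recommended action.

Moderate

Column bests: State 1=38, State 2=40, State 3=39, State 4=35.
Low regrets: 9, 37, 33, 15 → max 37
Moderate regrets: 27, 15, 23, 16 → max 27
High regrets: 33, 0, 28, 26 → max 33
VeryHigh regrets: 22, 26, 35, 30 → max 35
Extreme regrets: 0, 33, 28, 17 → max 33
Max regrets: 24, 32, 0, 0 → max 32
Smallest max regret = 27 → Moderate.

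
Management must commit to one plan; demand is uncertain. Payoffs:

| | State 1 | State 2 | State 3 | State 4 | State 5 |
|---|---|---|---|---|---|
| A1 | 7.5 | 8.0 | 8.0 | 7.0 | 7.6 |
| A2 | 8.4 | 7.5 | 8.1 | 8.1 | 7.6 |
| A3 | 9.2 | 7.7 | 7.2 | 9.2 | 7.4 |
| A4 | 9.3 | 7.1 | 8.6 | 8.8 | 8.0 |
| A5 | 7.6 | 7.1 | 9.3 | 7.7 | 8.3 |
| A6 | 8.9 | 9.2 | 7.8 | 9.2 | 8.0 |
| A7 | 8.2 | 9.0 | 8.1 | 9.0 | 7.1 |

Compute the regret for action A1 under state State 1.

1.8

Best payoff under State 1 is 9.3.
Regret = 9.3 − 7.5 = 1.8.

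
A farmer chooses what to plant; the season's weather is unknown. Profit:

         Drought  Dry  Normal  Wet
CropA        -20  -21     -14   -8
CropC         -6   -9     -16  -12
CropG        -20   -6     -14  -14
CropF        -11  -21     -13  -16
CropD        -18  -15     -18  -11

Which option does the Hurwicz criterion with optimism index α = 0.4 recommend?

CropA: 0.4·(-8) + 0.6·(-21) = -15.8
CropC: 0.4·(-6) + 0.6·(-16) = -12
CropG: 0.4·(-6) + 0.6·(-20) = -14.4
CropF: 0.4·(-11) + 0.6·(-21) = -17
CropD: 0.4·(-11) + 0.6·(-18) = -15.2
Highest Hurwicz score = -12 → CropC.

CropC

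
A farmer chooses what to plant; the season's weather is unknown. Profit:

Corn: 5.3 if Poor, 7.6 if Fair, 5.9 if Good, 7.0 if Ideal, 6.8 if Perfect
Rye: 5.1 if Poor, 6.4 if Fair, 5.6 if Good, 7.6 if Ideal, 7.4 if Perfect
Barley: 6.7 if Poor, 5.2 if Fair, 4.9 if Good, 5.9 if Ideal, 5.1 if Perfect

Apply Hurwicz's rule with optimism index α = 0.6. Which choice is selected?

Corn

Corn: 0.6·7.6 + 0.4·5.3 = 6.68
Rye: 0.6·7.6 + 0.4·5.1 = 6.6
Barley: 0.6·6.7 + 0.4·4.9 = 5.98
Highest Hurwicz score = 6.68 → Corn.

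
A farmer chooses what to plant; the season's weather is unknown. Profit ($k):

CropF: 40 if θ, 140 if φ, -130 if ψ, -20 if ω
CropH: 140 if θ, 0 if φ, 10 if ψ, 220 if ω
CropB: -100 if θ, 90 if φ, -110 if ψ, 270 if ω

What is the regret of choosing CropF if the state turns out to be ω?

290

Best payoff under ω is 270.
Regret = 270 − (-20) = 290.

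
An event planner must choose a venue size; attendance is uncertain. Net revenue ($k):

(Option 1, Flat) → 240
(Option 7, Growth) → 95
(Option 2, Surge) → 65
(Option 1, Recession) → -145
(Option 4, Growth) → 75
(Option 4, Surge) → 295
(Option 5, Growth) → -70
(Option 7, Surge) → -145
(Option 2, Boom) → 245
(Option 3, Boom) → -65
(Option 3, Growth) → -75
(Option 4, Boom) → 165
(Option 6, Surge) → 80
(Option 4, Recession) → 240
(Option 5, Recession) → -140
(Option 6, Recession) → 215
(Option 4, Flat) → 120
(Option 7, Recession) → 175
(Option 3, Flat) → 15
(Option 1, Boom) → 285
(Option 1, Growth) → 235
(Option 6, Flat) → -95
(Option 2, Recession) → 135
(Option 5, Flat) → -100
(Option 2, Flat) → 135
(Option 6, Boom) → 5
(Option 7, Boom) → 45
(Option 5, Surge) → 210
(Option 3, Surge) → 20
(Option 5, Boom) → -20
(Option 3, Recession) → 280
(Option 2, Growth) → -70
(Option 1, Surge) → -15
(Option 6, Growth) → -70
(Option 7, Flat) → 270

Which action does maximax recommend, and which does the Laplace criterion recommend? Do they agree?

maximax → Option 4; laplace → Option 4 (agree)

Row maxima: Option 1=285, Option 2=245, Option 3=280, Option 4=295, Option 5=210, Option 6=215, Option 7=270
Best best-case = 295 → Option 4.
Row averages: Option 1=120, Option 2=102, Option 3=35, Option 4=179, Option 5=-24, Option 6=27, Option 7=88
Highest average = 179 → Option 4.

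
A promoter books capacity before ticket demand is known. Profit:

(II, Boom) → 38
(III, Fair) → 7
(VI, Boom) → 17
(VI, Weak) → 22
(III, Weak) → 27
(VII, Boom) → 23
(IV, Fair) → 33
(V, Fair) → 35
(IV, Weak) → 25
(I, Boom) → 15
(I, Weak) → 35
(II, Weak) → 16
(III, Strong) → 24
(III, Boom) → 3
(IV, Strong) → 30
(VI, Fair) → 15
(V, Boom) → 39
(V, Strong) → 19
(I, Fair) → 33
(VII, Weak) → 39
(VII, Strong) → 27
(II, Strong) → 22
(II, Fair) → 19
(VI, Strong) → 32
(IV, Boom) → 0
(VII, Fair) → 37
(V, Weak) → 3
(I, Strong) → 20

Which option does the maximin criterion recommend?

Row minima: I=15, II=16, III=3, IV=0, V=3, VI=15, VII=23
Best worst-case = 23 → VII.

VII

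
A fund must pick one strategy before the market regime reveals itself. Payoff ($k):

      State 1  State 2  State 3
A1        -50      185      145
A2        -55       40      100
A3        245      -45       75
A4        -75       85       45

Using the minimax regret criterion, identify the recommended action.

A3

Column bests: State 1=245, State 2=185, State 3=145.
A1 regrets: 295, 0, 0 → max 295
A2 regrets: 300, 145, 45 → max 300
A3 regrets: 0, 230, 70 → max 230
A4 regrets: 320, 100, 100 → max 320
Smallest max regret = 230 → A3.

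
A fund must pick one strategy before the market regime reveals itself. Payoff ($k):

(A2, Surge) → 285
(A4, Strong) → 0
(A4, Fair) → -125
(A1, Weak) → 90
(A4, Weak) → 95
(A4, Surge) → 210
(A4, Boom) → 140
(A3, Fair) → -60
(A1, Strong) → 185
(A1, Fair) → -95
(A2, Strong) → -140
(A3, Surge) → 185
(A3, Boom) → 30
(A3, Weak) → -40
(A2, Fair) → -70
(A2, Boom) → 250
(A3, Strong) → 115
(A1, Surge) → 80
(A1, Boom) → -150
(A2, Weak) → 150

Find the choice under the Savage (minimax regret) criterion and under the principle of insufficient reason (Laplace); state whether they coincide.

Column bests: Weak=150, Fair=-60, Strong=185, Boom=250, Surge=285.
A1 regrets: 60, 35, 0, 400, 205 → max 400
A2 regrets: 0, 10, 325, 0, 0 → max 325
A3 regrets: 190, 0, 70, 220, 100 → max 220
A4 regrets: 55, 65, 185, 110, 75 → max 185
Smallest max regret = 185 → A4.
Row averages: A1=22, A2=95, A3=46, A4=64
Highest average = 95 → A2.

minimax regret → A4; laplace → A2 (disagree)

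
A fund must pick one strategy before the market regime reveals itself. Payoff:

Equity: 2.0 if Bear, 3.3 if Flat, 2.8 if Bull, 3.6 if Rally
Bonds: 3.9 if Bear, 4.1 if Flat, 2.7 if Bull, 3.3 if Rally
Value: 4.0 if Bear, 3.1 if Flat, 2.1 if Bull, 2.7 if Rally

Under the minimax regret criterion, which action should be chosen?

Column bests: Bear=4.0, Flat=4.1, Bull=2.8, Rally=3.6.
Equity regrets: 2.0, 0.8, 0.0, 0.0 → max 2.0
Bonds regrets: 0.1, 0.0, 0.1, 0.3 → max 0.3
Value regrets: 0.0, 1.0, 0.7, 0.9 → max 1.0
Smallest max regret = 0.3 → Bonds.

Bonds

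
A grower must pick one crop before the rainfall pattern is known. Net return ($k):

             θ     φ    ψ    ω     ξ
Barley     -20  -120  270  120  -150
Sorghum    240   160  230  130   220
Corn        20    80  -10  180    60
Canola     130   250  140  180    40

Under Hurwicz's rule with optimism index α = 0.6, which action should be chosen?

Barley: 0.6·270 + 0.4·(-150) = 102
Sorghum: 0.6·240 + 0.4·130 = 196
Corn: 0.6·180 + 0.4·(-10) = 104
Canola: 0.6·250 + 0.4·40 = 166
Highest Hurwicz score = 196 → Sorghum.

Sorghum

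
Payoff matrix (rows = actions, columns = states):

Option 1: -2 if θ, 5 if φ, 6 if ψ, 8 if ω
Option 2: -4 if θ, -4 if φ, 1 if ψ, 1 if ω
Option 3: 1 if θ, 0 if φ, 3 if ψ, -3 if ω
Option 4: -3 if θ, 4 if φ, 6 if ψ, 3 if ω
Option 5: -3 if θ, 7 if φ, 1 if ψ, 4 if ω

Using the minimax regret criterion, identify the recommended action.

Option 1

Column bests: θ=1, φ=7, ψ=6, ω=8.
Option 1 regrets: 3, 2, 0, 0 → max 3
Option 2 regrets: 5, 11, 5, 7 → max 11
Option 3 regrets: 0, 7, 3, 11 → max 11
Option 4 regrets: 4, 3, 0, 5 → max 5
Option 5 regrets: 4, 0, 5, 4 → max 5
Smallest max regret = 3 → Option 1.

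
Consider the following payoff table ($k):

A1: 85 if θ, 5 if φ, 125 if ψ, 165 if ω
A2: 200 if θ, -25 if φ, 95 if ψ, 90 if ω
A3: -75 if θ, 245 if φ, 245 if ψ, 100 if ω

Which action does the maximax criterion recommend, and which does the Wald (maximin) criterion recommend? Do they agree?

maximax → A3; maximin → A1 (disagree)

Row maxima: A1=165, A2=200, A3=245
Best best-case = 245 → A3.
Row minima: A1=5, A2=-25, A3=-75
Best worst-case = 5 → A1.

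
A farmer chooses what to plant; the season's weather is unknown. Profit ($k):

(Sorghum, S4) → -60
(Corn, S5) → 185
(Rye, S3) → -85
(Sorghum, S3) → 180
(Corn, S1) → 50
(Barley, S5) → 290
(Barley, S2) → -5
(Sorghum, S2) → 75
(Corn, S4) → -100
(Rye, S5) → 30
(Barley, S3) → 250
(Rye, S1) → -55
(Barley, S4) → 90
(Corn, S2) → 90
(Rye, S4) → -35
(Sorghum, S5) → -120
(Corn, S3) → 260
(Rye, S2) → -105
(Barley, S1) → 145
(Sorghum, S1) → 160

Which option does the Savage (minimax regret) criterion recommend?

Column bests: S1=160, S2=90, S3=260, S4=90, S5=290.
Rye regrets: 215, 195, 345, 125, 260 → max 345
Sorghum regrets: 0, 15, 80, 150, 410 → max 410
Corn regrets: 110, 0, 0, 190, 105 → max 190
Barley regrets: 15, 95, 10, 0, 0 → max 95
Smallest max regret = 95 → Barley.

Barley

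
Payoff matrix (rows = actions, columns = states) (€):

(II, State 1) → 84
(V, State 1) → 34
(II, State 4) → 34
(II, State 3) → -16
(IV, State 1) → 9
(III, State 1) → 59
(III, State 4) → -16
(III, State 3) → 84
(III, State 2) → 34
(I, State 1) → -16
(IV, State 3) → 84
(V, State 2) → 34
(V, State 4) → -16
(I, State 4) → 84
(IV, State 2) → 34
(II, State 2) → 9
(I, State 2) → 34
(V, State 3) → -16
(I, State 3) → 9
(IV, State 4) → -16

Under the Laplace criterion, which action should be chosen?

Row averages: I=27.75, II=27.75, III=40.25, IV=27.75, V=9
Highest average = 40.25 → III.

III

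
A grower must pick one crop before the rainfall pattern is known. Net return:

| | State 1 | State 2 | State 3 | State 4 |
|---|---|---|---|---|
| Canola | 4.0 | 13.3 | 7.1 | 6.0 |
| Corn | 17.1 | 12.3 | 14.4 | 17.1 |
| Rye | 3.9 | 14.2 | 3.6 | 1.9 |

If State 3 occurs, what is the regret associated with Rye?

10.8

Best payoff under State 3 is 14.4.
Regret = 14.4 − 3.6 = 10.8.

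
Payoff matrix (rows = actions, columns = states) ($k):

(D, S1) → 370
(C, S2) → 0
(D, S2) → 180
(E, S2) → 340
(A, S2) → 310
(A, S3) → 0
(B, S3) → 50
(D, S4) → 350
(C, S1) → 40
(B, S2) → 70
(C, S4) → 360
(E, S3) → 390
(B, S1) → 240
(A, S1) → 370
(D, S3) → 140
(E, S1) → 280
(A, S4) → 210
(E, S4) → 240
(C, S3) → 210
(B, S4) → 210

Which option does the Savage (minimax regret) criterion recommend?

E

Column bests: S1=370, S2=340, S3=390, S4=360.
A regrets: 0, 30, 390, 150 → max 390
B regrets: 130, 270, 340, 150 → max 340
C regrets: 330, 340, 180, 0 → max 340
D regrets: 0, 160, 250, 10 → max 250
E regrets: 90, 0, 0, 120 → max 120
Smallest max regret = 120 → E.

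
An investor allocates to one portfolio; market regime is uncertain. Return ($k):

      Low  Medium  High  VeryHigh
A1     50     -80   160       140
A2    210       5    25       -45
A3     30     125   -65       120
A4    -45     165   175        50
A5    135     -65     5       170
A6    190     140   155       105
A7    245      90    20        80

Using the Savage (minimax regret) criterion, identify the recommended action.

Column bests: Low=245, Medium=165, High=175, VeryHigh=170.
A1 regrets: 195, 245, 15, 30 → max 245
A2 regrets: 35, 160, 150, 215 → max 215
A3 regrets: 215, 40, 240, 50 → max 240
A4 regrets: 290, 0, 0, 120 → max 290
A5 regrets: 110, 230, 170, 0 → max 230
A6 regrets: 55, 25, 20, 65 → max 65
A7 regrets: 0, 75, 155, 90 → max 155
Smallest max regret = 65 → A6.

A6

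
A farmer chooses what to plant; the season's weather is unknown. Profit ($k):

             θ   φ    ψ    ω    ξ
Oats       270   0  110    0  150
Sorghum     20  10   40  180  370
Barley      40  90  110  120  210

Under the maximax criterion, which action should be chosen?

Row maxima: Oats=270, Sorghum=370, Barley=210
Best best-case = 370 → Sorghum.

Sorghum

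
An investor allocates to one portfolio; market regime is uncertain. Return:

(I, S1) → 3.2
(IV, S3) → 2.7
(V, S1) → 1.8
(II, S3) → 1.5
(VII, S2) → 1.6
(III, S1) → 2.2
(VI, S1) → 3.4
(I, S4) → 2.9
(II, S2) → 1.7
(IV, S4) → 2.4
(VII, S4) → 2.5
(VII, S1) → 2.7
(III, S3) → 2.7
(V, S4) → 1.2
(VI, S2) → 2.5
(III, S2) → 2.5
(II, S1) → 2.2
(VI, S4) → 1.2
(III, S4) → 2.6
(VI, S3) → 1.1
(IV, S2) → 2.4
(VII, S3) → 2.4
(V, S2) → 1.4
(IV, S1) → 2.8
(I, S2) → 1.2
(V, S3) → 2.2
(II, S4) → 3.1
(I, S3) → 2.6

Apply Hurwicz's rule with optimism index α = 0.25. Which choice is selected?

I: 0.25·3.2 + 0.75·1.2 = 1.7
II: 0.25·3.1 + 0.75·1.5 = 1.9
III: 0.25·2.7 + 0.75·2.2 = 2.325
IV: 0.25·2.8 + 0.75·2.4 = 2.5
V: 0.25·2.2 + 0.75·1.2 = 1.45
VI: 0.25·3.4 + 0.75·1.1 = 1.675
VII: 0.25·2.7 + 0.75·1.6 = 1.875
Highest Hurwicz score = 2.5 → IV.

IV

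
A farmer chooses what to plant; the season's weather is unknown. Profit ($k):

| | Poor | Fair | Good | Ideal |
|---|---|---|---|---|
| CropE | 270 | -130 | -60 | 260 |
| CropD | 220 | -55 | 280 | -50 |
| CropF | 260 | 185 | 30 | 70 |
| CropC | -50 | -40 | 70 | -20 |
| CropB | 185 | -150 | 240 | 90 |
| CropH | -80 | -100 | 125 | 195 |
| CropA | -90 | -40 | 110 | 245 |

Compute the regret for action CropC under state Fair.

Best payoff under Fair is 185.
Regret = 185 − (-40) = 225.

225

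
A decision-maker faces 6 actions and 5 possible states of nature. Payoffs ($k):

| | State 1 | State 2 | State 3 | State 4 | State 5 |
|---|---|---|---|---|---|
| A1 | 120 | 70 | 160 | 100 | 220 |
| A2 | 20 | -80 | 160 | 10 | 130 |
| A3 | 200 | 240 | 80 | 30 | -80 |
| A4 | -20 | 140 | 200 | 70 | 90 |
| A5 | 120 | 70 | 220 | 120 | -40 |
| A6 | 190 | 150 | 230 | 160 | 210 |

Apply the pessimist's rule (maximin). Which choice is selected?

A6

Row minima: A1=70, A2=-80, A3=-80, A4=-20, A5=-40, A6=150
Best worst-case = 150 → A6.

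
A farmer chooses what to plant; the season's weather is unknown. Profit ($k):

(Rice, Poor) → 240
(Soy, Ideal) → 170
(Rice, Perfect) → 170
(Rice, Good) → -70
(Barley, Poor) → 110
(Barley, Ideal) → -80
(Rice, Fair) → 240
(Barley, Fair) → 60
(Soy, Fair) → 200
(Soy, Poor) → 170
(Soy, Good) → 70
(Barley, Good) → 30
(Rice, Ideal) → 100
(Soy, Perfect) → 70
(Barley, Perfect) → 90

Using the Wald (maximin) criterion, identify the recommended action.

Row minima: Soy=70, Barley=-80, Rice=-70
Best worst-case = 70 → Soy.

Soy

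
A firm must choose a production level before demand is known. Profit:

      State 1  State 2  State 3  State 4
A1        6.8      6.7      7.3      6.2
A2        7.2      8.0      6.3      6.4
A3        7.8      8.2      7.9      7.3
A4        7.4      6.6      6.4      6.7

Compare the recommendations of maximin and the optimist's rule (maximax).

Row minima: A1=6.2, A2=6.3, A3=7.3, A4=6.4
Best worst-case = 7.3 → A3.
Row maxima: A1=7.3, A2=8.0, A3=8.2, A4=7.4
Best best-case = 8.2 → A3.

maximin → A3; maximax → A3 (agree)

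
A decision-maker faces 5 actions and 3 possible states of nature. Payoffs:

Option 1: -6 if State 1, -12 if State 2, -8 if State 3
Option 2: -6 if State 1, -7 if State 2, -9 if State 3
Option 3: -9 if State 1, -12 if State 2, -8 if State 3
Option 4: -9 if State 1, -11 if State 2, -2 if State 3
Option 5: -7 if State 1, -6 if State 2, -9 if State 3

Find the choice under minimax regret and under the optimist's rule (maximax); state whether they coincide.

Column bests: State 1=-6, State 2=-6, State 3=-2.
Option 1 regrets: 0, 6, 6 → max 6
Option 2 regrets: 0, 1, 7 → max 7
Option 3 regrets: 3, 6, 6 → max 6
Option 4 regrets: 3, 5, 0 → max 5
Option 5 regrets: 1, 0, 7 → max 7
Smallest max regret = 5 → Option 4.
Row maxima: Option 1=-6, Option 2=-6, Option 3=-8, Option 4=-2, Option 5=-6
Best best-case = -2 → Option 4.

minimax regret → Option 4; maximax → Option 4 (agree)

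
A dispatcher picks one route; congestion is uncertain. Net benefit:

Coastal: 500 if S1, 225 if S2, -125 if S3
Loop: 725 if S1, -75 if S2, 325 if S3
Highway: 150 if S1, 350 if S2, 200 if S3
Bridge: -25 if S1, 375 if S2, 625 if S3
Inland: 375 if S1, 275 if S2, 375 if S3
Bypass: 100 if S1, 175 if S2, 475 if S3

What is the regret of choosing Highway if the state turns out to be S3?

425

Best payoff under S3 is 625.
Regret = 625 − 200 = 425.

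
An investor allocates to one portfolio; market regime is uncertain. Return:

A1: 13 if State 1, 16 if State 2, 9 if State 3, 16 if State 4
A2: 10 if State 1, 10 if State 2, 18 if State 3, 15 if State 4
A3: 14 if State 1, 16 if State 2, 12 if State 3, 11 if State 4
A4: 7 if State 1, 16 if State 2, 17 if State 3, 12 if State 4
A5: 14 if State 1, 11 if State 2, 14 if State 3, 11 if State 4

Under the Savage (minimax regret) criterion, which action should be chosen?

A5

Column bests: State 1=14, State 2=16, State 3=18, State 4=16.
A1 regrets: 1, 0, 9, 0 → max 9
A2 regrets: 4, 6, 0, 1 → max 6
A3 regrets: 0, 0, 6, 5 → max 6
A4 regrets: 7, 0, 1, 4 → max 7
A5 regrets: 0, 5, 4, 5 → max 5
Smallest max regret = 5 → A5.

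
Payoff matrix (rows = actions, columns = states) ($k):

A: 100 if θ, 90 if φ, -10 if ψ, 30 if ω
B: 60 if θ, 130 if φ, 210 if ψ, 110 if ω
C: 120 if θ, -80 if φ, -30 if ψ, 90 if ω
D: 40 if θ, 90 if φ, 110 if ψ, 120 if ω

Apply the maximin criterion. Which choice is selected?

B

Row minima: A=-10, B=60, C=-80, D=40
Best worst-case = 60 → B.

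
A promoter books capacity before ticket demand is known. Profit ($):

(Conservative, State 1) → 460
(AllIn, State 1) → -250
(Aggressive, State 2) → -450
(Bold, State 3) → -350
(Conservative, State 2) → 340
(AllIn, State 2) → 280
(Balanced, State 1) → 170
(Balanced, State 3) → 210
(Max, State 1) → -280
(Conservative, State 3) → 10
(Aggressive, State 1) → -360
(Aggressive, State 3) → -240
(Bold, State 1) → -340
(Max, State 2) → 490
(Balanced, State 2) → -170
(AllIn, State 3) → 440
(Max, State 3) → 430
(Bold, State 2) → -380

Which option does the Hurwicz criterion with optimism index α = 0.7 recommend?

Conservative

Conservative: 0.7·460 + 0.3·10 = 325
Balanced: 0.7·210 + 0.3·(-170) = 96
Aggressive: 0.7·(-240) + 0.3·(-450) = -303
Bold: 0.7·(-340) + 0.3·(-380) = -352
AllIn: 0.7·440 + 0.3·(-250) = 233
Max: 0.7·490 + 0.3·(-280) = 259
Highest Hurwicz score = 325 → Conservative.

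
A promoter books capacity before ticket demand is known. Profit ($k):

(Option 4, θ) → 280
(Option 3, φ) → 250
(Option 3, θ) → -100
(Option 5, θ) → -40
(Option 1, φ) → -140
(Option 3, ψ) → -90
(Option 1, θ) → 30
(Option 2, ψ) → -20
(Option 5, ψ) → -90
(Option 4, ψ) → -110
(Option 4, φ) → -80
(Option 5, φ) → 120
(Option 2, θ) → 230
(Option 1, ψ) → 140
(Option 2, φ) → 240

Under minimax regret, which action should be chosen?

Column bests: θ=280, φ=250, ψ=140.
Option 1 regrets: 250, 390, 0 → max 390
Option 2 regrets: 50, 10, 160 → max 160
Option 3 regrets: 380, 0, 230 → max 380
Option 4 regrets: 0, 330, 250 → max 330
Option 5 regrets: 320, 130, 230 → max 320
Smallest max regret = 160 → Option 2.

Option 2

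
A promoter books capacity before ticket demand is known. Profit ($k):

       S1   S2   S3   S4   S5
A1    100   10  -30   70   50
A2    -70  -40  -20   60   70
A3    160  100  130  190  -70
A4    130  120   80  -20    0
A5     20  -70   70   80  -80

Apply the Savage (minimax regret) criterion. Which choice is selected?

A3

Column bests: S1=160, S2=120, S3=130, S4=190, S5=70.
A1 regrets: 60, 110, 160, 120, 20 → max 160
A2 regrets: 230, 160, 150, 130, 0 → max 230
A3 regrets: 0, 20, 0, 0, 140 → max 140
A4 regrets: 30, 0, 50, 210, 70 → max 210
A5 regrets: 140, 190, 60, 110, 150 → max 190
Smallest max regret = 140 → A3.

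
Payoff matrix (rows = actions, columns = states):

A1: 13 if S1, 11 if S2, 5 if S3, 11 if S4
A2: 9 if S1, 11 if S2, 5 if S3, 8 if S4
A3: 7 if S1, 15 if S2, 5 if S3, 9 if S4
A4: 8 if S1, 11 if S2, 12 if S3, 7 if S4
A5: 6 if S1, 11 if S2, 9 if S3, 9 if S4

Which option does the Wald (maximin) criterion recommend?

Row minima: A1=5, A2=5, A3=5, A4=7, A5=6
Best worst-case = 7 → A4.

A4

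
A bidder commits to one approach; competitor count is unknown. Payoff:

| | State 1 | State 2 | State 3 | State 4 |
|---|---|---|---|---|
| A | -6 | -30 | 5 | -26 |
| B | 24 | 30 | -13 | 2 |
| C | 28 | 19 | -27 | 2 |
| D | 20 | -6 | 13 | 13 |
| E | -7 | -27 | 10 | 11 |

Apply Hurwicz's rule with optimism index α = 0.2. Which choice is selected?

A: 0.2·5 + 0.8·(-30) = -23
B: 0.2·30 + 0.8·(-13) = -4.4
C: 0.2·28 + 0.8·(-27) = -16
D: 0.2·20 + 0.8·(-6) = -0.8
E: 0.2·11 + 0.8·(-27) = -19.4
Highest Hurwicz score = -0.8 → D.

D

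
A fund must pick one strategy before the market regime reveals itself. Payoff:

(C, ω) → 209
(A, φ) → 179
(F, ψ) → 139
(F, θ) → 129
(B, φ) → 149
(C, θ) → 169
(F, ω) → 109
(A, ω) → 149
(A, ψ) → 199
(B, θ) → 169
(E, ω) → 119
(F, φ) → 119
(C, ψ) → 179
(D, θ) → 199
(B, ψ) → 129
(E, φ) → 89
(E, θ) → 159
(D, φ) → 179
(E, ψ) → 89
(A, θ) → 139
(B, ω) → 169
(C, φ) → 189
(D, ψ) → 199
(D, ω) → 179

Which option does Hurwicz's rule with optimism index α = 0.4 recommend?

D

A: 0.4·199 + 0.6·139 = 163
B: 0.4·169 + 0.6·129 = 145
C: 0.4·209 + 0.6·169 = 185
D: 0.4·199 + 0.6·179 = 187
E: 0.4·159 + 0.6·89 = 117
F: 0.4·139 + 0.6·109 = 121
Highest Hurwicz score = 187 → D.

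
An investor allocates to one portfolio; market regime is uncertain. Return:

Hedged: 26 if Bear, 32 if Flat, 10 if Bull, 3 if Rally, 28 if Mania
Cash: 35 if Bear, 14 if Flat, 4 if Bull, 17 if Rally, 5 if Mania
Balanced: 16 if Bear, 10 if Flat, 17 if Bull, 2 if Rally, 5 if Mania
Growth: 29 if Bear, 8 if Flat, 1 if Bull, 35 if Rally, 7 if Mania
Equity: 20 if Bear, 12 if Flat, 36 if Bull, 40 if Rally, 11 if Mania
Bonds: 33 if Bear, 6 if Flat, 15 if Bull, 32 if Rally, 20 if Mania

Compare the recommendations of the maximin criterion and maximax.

Row minima: Hedged=3, Cash=4, Balanced=2, Growth=1, Equity=11, Bonds=6
Best worst-case = 11 → Equity.
Row maxima: Hedged=32, Cash=35, Balanced=17, Growth=35, Equity=40, Bonds=33
Best best-case = 40 → Equity.

maximin → Equity; maximax → Equity (agree)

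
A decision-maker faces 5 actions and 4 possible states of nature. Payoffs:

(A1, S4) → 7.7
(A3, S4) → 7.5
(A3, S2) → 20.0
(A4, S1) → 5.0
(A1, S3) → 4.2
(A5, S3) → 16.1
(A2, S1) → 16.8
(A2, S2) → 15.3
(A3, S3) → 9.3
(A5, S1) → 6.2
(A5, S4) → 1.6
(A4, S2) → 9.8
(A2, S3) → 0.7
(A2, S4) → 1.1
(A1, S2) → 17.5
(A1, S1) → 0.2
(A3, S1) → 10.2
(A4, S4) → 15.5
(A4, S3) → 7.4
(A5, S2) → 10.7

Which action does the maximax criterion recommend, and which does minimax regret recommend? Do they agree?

maximax → A3; minimax regret → A3 (agree)

Row maxima: A1=17.5, A2=16.8, A3=20.0, A4=15.5, A5=16.1
Best best-case = 20.0 → A3.
Column bests: S1=16.8, S2=20.0, S3=16.1, S4=15.5.
A1 regrets: 16.6, 2.5, 11.9, 7.8 → max 16.6
A2 regrets: 0.0, 4.7, 15.4, 14.4 → max 15.4
A3 regrets: 6.6, 0.0, 6.8, 8.0 → max 8.0
A4 regrets: 11.8, 10.2, 8.7, 0.0 → max 11.8
A5 regrets: 10.6, 9.3, 0.0, 13.9 → max 13.9
Smallest max regret = 8.0 → A3.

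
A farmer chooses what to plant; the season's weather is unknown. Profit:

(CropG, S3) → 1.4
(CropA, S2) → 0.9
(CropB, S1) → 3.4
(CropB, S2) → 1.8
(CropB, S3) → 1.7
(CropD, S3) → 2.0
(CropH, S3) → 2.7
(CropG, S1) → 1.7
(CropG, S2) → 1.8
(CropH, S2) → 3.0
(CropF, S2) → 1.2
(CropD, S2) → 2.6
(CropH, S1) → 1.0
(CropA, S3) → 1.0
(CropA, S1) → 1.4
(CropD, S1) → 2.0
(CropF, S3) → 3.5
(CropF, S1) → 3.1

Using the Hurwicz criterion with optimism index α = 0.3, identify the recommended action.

CropF: 0.3·3.5 + 0.7·1.2 = 1.89
CropD: 0.3·2.6 + 0.7·2.0 = 2.18
CropH: 0.3·3.0 + 0.7·1.0 = 1.6
CropG: 0.3·1.8 + 0.7·1.4 = 1.52
CropB: 0.3·3.4 + 0.7·1.7 = 2.21
CropA: 0.3·1.4 + 0.7·0.9 = 1.05
Highest Hurwicz score = 2.21 → CropB.

CropB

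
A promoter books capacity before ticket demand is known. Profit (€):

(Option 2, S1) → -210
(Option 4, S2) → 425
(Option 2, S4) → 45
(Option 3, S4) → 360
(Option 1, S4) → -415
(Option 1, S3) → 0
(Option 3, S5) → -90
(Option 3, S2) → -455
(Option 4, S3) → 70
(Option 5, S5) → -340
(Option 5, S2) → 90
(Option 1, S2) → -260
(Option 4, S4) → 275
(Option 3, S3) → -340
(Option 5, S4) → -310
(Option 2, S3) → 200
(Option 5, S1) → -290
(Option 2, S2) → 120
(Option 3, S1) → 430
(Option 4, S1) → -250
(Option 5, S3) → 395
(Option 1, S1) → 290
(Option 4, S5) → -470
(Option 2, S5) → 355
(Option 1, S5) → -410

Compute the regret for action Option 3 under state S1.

Best payoff under S1 is 430.
Regret = 430 − 430 = 0.

0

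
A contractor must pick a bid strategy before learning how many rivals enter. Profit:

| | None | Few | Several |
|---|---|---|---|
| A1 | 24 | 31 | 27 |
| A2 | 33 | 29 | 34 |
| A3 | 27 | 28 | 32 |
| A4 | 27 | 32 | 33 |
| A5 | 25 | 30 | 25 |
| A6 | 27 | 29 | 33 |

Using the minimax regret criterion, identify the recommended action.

A2

Column bests: None=33, Few=32, Several=34.
A1 regrets: 9, 1, 7 → max 9
A2 regrets: 0, 3, 0 → max 3
A3 regrets: 6, 4, 2 → max 6
A4 regrets: 6, 0, 1 → max 6
A5 regrets: 8, 2, 9 → max 9
A6 regrets: 6, 3, 1 → max 6
Smallest max regret = 3 → A2.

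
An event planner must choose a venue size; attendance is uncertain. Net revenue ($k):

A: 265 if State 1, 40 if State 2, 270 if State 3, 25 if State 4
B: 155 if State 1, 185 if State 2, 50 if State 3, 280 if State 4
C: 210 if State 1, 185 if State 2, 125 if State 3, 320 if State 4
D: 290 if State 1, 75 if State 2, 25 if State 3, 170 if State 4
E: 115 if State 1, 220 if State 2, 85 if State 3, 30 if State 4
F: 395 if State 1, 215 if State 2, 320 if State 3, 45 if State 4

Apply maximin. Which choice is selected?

Row minima: A=25, B=50, C=125, D=25, E=30, F=45
Best worst-case = 125 → C.

C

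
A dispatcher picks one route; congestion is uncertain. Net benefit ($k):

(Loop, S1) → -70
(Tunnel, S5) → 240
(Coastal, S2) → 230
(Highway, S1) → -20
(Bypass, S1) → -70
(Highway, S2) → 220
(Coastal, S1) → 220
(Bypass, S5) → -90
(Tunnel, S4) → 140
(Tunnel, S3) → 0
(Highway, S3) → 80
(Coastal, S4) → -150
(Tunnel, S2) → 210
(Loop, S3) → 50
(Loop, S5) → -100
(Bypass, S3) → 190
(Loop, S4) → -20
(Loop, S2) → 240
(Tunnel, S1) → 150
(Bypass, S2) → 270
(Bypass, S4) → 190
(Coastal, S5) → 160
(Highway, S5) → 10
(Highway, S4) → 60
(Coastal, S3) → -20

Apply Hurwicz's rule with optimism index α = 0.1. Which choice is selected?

Coastal: 0.1·230 + 0.9·(-150) = -112
Tunnel: 0.1·240 + 0.9·0 = 24
Highway: 0.1·220 + 0.9·(-20) = 4
Bypass: 0.1·270 + 0.9·(-90) = -54
Loop: 0.1·240 + 0.9·(-100) = -66
Highest Hurwicz score = 24 → Tunnel.

Tunnel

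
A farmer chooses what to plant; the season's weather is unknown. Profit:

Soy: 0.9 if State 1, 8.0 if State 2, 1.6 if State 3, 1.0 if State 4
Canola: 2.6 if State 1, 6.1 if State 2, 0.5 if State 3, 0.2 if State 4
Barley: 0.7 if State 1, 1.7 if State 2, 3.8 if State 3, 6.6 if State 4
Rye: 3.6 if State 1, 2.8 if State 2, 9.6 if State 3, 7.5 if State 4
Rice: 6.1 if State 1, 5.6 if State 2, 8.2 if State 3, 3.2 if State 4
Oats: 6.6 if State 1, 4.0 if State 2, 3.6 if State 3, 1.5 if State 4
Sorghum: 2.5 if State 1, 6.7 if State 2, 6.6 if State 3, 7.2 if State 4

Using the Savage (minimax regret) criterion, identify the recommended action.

Column bests: State 1=6.6, State 2=8.0, State 3=9.6, State 4=7.5.
Soy regrets: 5.7, 0.0, 8.0, 6.5 → max 8.0
Canola regrets: 4.0, 1.9, 9.1, 7.3 → max 9.1
Barley regrets: 5.9, 6.3, 5.8, 0.9 → max 6.3
Rye regrets: 3.0, 5.2, 0.0, 0.0 → max 5.2
Rice regrets: 0.5, 2.4, 1.4, 4.3 → max 4.3
Oats regrets: 0.0, 4.0, 6.0, 6.0 → max 6.0
Sorghum regrets: 4.1, 1.3, 3.0, 0.3 → max 4.1
Smallest max regret = 4.1 → Sorghum.

Sorghum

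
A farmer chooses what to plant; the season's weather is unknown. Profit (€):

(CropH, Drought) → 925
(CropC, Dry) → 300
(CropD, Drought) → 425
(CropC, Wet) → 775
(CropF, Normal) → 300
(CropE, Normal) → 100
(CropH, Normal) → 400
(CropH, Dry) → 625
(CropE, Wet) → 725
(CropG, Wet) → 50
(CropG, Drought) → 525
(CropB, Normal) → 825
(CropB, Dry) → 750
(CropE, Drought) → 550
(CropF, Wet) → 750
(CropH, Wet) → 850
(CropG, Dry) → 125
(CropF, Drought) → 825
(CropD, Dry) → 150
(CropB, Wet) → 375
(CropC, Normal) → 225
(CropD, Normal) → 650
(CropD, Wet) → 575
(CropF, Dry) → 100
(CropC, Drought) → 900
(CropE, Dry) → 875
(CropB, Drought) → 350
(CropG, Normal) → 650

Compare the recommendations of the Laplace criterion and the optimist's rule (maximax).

laplace → CropH; maximax → CropH (agree)

Row averages: CropF=493.75, CropC=550, CropB=575, CropG=337.5, CropH=700, CropD=450, CropE=562.5
Highest average = 700 → CropH.
Row maxima: CropF=825, CropC=900, CropB=825, CropG=650, CropH=925, CropD=650, CropE=875
Best best-case = 925 → CropH.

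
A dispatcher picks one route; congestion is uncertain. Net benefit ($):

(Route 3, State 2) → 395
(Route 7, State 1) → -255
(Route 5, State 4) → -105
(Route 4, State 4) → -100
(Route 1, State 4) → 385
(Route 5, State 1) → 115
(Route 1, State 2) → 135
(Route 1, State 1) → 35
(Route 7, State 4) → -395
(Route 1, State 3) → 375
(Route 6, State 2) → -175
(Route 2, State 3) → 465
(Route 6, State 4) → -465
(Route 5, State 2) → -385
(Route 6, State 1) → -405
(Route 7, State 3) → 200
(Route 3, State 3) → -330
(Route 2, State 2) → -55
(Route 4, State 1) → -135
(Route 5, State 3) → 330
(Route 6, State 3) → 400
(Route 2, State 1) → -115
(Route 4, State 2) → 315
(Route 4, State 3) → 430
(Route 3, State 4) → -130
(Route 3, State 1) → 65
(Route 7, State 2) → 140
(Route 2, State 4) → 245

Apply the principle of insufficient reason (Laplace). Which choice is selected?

Route 1

Row averages: Route 1=232.5, Route 2=135, Route 3=0, Route 4=127.5, Route 5=-11.25, Route 6=-161.25, Route 7=-77.5
Highest average = 232.5 → Route 1.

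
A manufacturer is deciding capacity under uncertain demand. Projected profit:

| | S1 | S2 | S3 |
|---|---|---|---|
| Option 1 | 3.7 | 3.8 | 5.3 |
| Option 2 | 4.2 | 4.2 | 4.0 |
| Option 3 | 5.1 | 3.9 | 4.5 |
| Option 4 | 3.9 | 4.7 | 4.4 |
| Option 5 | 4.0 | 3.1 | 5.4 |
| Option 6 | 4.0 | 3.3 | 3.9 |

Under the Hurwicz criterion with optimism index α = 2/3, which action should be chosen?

Option 1: 2/3·5.3 + 1/3·3.7 = 143/30
Option 2: 2/3·4.2 + 1/3·4.0 = 62/15
Option 3: 2/3·5.1 + 1/3·3.9 = 4.7
Option 4: 2/3·4.7 + 1/3·3.9 = 133/30
Option 5: 2/3·5.4 + 1/3·3.1 = 139/30
Option 6: 2/3·4.0 + 1/3·3.3 = 113/30
Highest Hurwicz score = 143/30 → Option 1.

Option 1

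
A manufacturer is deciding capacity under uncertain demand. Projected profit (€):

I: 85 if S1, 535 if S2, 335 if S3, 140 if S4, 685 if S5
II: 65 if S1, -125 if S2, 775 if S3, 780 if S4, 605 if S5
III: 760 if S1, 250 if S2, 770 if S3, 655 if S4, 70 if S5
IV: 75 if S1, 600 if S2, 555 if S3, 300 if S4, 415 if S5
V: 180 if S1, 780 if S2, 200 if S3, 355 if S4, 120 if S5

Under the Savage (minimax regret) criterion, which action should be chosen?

V

Column bests: S1=760, S2=780, S3=775, S4=780, S5=685.
I regrets: 675, 245, 440, 640, 0 → max 675
II regrets: 695, 905, 0, 0, 80 → max 905
III regrets: 0, 530, 5, 125, 615 → max 615
IV regrets: 685, 180, 220, 480, 270 → max 685
V regrets: 580, 0, 575, 425, 565 → max 580
Smallest max regret = 580 → V.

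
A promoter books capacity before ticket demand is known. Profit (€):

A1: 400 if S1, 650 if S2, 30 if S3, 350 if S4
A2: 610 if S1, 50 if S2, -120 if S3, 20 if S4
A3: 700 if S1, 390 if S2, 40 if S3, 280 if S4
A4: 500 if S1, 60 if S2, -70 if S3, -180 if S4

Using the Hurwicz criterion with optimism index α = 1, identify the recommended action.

A3

A1: 1·650 + 0·30 = 650
A2: 1·610 + 0·(-120) = 610
A3: 1·700 + 0·40 = 700
A4: 1·500 + 0·(-180) = 500
Highest Hurwicz score = 700 → A3.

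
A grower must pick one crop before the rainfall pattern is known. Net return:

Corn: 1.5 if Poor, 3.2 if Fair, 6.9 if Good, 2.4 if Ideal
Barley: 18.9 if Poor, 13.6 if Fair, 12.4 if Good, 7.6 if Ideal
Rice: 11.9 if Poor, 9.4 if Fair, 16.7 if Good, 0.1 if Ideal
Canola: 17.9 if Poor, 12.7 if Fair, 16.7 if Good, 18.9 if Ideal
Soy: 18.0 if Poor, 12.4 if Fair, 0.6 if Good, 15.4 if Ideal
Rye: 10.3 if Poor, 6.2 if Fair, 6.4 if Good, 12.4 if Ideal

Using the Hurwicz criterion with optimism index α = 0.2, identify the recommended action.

Corn: 0.2·6.9 + 0.8·1.5 = 2.58
Barley: 0.2·18.9 + 0.8·7.6 = 9.86
Rice: 0.2·16.7 + 0.8·0.1 = 3.42
Canola: 0.2·18.9 + 0.8·12.7 = 13.94
Soy: 0.2·18.0 + 0.8·0.6 = 4.08
Rye: 0.2·12.4 + 0.8·6.2 = 7.44
Highest Hurwicz score = 13.94 → Canola.

Canola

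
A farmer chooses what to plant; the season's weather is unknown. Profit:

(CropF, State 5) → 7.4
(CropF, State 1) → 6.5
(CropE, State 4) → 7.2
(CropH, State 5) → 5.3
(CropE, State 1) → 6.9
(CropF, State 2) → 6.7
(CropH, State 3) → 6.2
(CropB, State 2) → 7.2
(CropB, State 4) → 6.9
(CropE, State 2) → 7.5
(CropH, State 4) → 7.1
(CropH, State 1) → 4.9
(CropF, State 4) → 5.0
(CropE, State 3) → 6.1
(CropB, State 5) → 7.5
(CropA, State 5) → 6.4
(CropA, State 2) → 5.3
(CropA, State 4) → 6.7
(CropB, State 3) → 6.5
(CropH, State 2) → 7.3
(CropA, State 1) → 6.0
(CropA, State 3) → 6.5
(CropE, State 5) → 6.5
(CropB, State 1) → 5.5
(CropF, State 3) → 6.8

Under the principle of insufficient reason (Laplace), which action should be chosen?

Row averages: CropH=6.16, CropE=6.84, CropB=6.72, CropA=6.18, CropF=6.48
Highest average = 6.84 → CropE.

CropE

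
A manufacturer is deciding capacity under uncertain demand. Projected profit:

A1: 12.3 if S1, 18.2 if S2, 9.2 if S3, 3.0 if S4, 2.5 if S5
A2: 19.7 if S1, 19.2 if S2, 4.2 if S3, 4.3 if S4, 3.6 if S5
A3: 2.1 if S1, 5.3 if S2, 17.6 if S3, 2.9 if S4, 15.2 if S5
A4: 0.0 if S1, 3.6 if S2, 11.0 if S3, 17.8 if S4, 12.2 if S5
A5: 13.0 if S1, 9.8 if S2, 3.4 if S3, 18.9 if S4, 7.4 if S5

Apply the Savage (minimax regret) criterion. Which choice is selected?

A5

Column bests: S1=19.7, S2=19.2, S3=17.6, S4=18.9, S5=15.2.
A1 regrets: 7.4, 1.0, 8.4, 15.9, 12.7 → max 15.9
A2 regrets: 0.0, 0.0, 13.4, 14.6, 11.6 → max 14.6
A3 regrets: 17.6, 13.9, 0.0, 16.0, 0.0 → max 17.6
A4 regrets: 19.7, 15.6, 6.6, 1.1, 3.0 → max 19.7
A5 regrets: 6.7, 9.4, 14.2, 0.0, 7.8 → max 14.2
Smallest max regret = 14.2 → A5.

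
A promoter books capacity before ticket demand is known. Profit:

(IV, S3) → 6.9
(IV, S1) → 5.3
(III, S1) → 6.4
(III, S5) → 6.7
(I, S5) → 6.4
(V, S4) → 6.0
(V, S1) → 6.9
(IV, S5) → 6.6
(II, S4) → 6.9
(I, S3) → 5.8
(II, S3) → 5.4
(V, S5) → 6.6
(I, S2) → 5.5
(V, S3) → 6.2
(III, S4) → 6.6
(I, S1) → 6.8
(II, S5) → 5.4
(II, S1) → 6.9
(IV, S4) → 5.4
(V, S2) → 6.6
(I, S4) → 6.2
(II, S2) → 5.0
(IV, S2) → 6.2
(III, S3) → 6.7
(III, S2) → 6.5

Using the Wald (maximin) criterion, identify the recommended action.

Row minima: I=5.5, II=5.0, III=6.4, IV=5.3, V=6.0
Best worst-case = 6.4 → III.

III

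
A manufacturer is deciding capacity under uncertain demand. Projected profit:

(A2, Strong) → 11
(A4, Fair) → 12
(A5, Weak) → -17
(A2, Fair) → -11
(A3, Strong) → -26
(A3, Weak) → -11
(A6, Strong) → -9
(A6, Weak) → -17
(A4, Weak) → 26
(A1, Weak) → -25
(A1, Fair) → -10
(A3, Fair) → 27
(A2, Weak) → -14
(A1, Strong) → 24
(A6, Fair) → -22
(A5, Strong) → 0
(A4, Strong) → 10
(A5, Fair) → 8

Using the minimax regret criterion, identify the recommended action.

A4

Column bests: Weak=26, Fair=27, Strong=24.
A1 regrets: 51, 37, 0 → max 51
A2 regrets: 40, 38, 13 → max 40
A3 regrets: 37, 0, 50 → max 50
A4 regrets: 0, 15, 14 → max 15
A5 regrets: 43, 19, 24 → max 43
A6 regrets: 43, 49, 33 → max 49
Smallest max regret = 15 → A4.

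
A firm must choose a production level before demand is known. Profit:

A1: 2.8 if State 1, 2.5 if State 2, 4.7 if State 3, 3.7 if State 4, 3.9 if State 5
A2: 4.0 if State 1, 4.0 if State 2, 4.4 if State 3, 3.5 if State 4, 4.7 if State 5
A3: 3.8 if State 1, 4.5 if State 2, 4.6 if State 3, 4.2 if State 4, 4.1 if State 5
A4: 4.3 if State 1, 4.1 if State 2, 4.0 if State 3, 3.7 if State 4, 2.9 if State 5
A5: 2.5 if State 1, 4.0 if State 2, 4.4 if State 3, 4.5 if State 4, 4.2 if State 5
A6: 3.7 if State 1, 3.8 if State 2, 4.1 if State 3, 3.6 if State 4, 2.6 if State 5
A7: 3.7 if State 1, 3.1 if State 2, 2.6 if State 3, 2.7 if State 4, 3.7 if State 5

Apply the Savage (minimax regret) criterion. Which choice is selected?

A3

Column bests: State 1=4.3, State 2=4.5, State 3=4.7, State 4=4.5, State 5=4.7.
A1 regrets: 1.5, 2.0, 0.0, 0.8, 0.8 → max 2.0
A2 regrets: 0.3, 0.5, 0.3, 1.0, 0.0 → max 1.0
A3 regrets: 0.5, 0.0, 0.1, 0.3, 0.6 → max 0.6
A4 regrets: 0.0, 0.4, 0.7, 0.8, 1.8 → max 1.8
A5 regrets: 1.8, 0.5, 0.3, 0.0, 0.5 → max 1.8
A6 regrets: 0.6, 0.7, 0.6, 0.9, 2.1 → max 2.1
A7 regrets: 0.6, 1.4, 2.1, 1.8, 1.0 → max 2.1
Smallest max regret = 0.6 → A3.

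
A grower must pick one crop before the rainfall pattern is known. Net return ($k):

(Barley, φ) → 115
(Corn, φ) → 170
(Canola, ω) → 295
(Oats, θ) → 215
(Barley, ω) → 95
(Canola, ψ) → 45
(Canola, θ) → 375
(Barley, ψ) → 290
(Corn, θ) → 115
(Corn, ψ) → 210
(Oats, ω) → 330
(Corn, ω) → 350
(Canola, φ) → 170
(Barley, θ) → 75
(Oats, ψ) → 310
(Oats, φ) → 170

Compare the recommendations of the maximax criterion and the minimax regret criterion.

Row maxima: Oats=330, Barley=290, Canola=375, Corn=350
Best best-case = 375 → Canola.
Column bests: θ=375, φ=170, ψ=310, ω=350.
Oats regrets: 160, 0, 0, 20 → max 160
Barley regrets: 300, 55, 20, 255 → max 300
Canola regrets: 0, 0, 265, 55 → max 265
Corn regrets: 260, 0, 100, 0 → max 260
Smallest max regret = 160 → Oats.

maximax → Canola; minimax regret → Oats (disagree)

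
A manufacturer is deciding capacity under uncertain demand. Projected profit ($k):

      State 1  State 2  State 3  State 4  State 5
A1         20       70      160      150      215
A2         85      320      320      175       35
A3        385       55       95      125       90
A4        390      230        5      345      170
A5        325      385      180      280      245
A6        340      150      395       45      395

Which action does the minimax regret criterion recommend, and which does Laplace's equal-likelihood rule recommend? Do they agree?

Column bests: State 1=390, State 2=385, State 3=395, State 4=345, State 5=395.
A1 regrets: 370, 315, 235, 195, 180 → max 370
A2 regrets: 305, 65, 75, 170, 360 → max 360
A3 regrets: 5, 330, 300, 220, 305 → max 330
A4 regrets: 0, 155, 390, 0, 225 → max 390
A5 regrets: 65, 0, 215, 65, 150 → max 215
A6 regrets: 50, 235, 0, 300, 0 → max 300
Smallest max regret = 215 → A5.
Row averages: A1=123, A2=187, A3=150, A4=228, A5=283, A6=265
Highest average = 283 → A5.

minimax regret → A5; laplace → A5 (agree)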